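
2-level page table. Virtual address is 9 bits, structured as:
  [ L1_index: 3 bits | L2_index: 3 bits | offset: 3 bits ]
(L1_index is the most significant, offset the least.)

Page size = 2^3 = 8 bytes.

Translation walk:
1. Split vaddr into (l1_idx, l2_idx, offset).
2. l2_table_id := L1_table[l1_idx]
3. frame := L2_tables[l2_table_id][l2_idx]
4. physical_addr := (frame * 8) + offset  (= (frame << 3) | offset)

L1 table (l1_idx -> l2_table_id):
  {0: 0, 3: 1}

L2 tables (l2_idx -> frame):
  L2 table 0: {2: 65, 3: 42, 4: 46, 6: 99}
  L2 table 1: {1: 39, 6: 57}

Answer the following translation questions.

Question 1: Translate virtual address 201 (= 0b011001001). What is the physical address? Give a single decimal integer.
vaddr = 201 = 0b011001001
Split: l1_idx=3, l2_idx=1, offset=1
L1[3] = 1
L2[1][1] = 39
paddr = 39 * 8 + 1 = 313

Answer: 313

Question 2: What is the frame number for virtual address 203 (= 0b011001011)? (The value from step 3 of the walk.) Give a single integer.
vaddr = 203: l1_idx=3, l2_idx=1
L1[3] = 1; L2[1][1] = 39

Answer: 39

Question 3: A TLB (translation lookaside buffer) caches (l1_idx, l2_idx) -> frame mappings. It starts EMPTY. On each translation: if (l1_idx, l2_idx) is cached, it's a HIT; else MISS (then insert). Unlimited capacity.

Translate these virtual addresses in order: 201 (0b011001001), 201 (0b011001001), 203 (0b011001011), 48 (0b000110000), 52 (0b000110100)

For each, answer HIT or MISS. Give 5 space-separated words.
vaddr=201: (3,1) not in TLB -> MISS, insert
vaddr=201: (3,1) in TLB -> HIT
vaddr=203: (3,1) in TLB -> HIT
vaddr=48: (0,6) not in TLB -> MISS, insert
vaddr=52: (0,6) in TLB -> HIT

Answer: MISS HIT HIT MISS HIT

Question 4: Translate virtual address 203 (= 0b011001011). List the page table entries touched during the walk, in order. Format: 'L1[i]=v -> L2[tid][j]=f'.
Answer: L1[3]=1 -> L2[1][1]=39

Derivation:
vaddr = 203 = 0b011001011
Split: l1_idx=3, l2_idx=1, offset=3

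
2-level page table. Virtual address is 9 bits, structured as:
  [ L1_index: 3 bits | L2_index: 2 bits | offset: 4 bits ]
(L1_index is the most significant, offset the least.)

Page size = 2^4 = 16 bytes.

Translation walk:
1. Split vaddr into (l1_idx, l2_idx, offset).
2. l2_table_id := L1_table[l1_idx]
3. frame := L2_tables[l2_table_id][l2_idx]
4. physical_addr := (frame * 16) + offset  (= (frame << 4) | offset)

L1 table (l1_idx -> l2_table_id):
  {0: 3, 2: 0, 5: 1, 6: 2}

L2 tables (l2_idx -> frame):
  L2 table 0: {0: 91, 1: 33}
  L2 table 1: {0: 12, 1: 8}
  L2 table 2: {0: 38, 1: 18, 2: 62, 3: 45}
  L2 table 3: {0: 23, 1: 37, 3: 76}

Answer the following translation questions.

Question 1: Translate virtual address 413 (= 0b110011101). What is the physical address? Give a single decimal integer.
vaddr = 413 = 0b110011101
Split: l1_idx=6, l2_idx=1, offset=13
L1[6] = 2
L2[2][1] = 18
paddr = 18 * 16 + 13 = 301

Answer: 301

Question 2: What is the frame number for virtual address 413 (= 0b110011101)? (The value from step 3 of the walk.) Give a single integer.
Answer: 18

Derivation:
vaddr = 413: l1_idx=6, l2_idx=1
L1[6] = 2; L2[2][1] = 18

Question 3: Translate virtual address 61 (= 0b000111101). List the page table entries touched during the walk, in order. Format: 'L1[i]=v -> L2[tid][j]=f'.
vaddr = 61 = 0b000111101
Split: l1_idx=0, l2_idx=3, offset=13

Answer: L1[0]=3 -> L2[3][3]=76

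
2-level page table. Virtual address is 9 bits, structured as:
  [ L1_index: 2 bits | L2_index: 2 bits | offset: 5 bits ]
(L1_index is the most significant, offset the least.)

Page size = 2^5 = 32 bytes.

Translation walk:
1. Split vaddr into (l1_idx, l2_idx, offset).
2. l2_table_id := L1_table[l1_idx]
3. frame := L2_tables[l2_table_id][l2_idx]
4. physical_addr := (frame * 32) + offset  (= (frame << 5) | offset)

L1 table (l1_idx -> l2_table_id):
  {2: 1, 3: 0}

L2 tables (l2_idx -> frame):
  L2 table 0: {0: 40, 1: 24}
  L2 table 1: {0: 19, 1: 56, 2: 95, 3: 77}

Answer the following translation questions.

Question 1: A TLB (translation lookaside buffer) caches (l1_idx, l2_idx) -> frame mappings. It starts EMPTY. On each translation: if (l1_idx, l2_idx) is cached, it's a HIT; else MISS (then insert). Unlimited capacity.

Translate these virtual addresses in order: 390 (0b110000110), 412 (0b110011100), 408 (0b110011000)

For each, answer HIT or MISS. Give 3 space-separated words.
Answer: MISS HIT HIT

Derivation:
vaddr=390: (3,0) not in TLB -> MISS, insert
vaddr=412: (3,0) in TLB -> HIT
vaddr=408: (3,0) in TLB -> HIT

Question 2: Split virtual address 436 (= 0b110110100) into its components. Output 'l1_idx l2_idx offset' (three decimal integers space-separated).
vaddr = 436 = 0b110110100
  top 2 bits -> l1_idx = 3
  next 2 bits -> l2_idx = 1
  bottom 5 bits -> offset = 20

Answer: 3 1 20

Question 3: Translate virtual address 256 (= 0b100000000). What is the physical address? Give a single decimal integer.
Answer: 608

Derivation:
vaddr = 256 = 0b100000000
Split: l1_idx=2, l2_idx=0, offset=0
L1[2] = 1
L2[1][0] = 19
paddr = 19 * 32 + 0 = 608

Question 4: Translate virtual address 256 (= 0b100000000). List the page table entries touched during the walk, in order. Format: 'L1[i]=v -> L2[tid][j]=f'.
Answer: L1[2]=1 -> L2[1][0]=19

Derivation:
vaddr = 256 = 0b100000000
Split: l1_idx=2, l2_idx=0, offset=0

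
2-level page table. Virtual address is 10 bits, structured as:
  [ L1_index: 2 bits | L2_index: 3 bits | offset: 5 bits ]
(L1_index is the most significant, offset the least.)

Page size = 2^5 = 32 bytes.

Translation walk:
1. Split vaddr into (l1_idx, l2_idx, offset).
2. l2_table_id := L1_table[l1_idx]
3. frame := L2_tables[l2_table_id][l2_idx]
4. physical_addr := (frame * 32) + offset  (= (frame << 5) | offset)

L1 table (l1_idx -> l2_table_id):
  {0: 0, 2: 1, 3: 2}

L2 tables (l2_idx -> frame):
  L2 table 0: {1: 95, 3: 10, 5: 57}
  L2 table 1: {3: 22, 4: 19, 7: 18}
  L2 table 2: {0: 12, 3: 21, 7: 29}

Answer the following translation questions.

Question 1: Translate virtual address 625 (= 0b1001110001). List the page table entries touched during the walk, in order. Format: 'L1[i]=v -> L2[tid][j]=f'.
vaddr = 625 = 0b1001110001
Split: l1_idx=2, l2_idx=3, offset=17

Answer: L1[2]=1 -> L2[1][3]=22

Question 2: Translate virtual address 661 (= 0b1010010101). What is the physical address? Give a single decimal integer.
Answer: 629

Derivation:
vaddr = 661 = 0b1010010101
Split: l1_idx=2, l2_idx=4, offset=21
L1[2] = 1
L2[1][4] = 19
paddr = 19 * 32 + 21 = 629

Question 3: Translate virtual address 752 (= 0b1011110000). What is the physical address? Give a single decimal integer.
vaddr = 752 = 0b1011110000
Split: l1_idx=2, l2_idx=7, offset=16
L1[2] = 1
L2[1][7] = 18
paddr = 18 * 32 + 16 = 592

Answer: 592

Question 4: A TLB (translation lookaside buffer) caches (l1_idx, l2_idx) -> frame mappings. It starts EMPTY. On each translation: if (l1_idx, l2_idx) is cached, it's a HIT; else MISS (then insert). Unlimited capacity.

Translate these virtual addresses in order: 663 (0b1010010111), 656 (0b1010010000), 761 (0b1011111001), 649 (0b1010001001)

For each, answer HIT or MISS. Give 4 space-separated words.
Answer: MISS HIT MISS HIT

Derivation:
vaddr=663: (2,4) not in TLB -> MISS, insert
vaddr=656: (2,4) in TLB -> HIT
vaddr=761: (2,7) not in TLB -> MISS, insert
vaddr=649: (2,4) in TLB -> HIT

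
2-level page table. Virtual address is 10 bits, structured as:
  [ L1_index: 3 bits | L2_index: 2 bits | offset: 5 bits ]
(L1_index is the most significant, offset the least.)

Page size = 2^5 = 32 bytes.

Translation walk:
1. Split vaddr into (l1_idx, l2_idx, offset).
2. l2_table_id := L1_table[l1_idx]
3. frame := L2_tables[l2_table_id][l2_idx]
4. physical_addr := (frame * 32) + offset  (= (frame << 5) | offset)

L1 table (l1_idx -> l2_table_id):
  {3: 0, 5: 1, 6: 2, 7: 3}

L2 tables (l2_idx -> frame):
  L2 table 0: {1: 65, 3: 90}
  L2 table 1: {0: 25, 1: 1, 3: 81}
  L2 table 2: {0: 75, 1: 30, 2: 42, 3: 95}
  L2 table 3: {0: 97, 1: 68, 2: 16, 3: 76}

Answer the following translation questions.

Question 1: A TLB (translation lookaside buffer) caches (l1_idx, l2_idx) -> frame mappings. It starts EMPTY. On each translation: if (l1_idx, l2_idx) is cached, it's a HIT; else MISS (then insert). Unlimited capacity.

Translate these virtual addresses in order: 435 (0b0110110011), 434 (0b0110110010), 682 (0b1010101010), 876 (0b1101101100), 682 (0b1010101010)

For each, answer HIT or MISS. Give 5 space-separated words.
vaddr=435: (3,1) not in TLB -> MISS, insert
vaddr=434: (3,1) in TLB -> HIT
vaddr=682: (5,1) not in TLB -> MISS, insert
vaddr=876: (6,3) not in TLB -> MISS, insert
vaddr=682: (5,1) in TLB -> HIT

Answer: MISS HIT MISS MISS HIT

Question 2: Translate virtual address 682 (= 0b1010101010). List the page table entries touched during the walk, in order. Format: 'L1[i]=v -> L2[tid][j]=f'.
Answer: L1[5]=1 -> L2[1][1]=1

Derivation:
vaddr = 682 = 0b1010101010
Split: l1_idx=5, l2_idx=1, offset=10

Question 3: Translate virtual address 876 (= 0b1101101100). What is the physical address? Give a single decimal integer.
vaddr = 876 = 0b1101101100
Split: l1_idx=6, l2_idx=3, offset=12
L1[6] = 2
L2[2][3] = 95
paddr = 95 * 32 + 12 = 3052

Answer: 3052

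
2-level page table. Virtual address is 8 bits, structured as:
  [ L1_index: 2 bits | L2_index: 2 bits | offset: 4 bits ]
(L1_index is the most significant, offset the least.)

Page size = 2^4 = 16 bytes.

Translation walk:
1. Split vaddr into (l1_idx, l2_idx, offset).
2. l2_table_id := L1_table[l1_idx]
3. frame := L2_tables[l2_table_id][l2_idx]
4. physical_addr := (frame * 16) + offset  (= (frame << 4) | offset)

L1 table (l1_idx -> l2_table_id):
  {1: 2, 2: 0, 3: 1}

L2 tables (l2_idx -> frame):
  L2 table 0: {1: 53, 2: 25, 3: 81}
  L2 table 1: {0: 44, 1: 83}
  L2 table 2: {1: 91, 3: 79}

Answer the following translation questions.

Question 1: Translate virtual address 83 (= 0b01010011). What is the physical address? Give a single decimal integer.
vaddr = 83 = 0b01010011
Split: l1_idx=1, l2_idx=1, offset=3
L1[1] = 2
L2[2][1] = 91
paddr = 91 * 16 + 3 = 1459

Answer: 1459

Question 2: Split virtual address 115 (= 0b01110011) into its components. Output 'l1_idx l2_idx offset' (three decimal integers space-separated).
vaddr = 115 = 0b01110011
  top 2 bits -> l1_idx = 1
  next 2 bits -> l2_idx = 3
  bottom 4 bits -> offset = 3

Answer: 1 3 3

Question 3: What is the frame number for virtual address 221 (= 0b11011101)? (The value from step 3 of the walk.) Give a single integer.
Answer: 83

Derivation:
vaddr = 221: l1_idx=3, l2_idx=1
L1[3] = 1; L2[1][1] = 83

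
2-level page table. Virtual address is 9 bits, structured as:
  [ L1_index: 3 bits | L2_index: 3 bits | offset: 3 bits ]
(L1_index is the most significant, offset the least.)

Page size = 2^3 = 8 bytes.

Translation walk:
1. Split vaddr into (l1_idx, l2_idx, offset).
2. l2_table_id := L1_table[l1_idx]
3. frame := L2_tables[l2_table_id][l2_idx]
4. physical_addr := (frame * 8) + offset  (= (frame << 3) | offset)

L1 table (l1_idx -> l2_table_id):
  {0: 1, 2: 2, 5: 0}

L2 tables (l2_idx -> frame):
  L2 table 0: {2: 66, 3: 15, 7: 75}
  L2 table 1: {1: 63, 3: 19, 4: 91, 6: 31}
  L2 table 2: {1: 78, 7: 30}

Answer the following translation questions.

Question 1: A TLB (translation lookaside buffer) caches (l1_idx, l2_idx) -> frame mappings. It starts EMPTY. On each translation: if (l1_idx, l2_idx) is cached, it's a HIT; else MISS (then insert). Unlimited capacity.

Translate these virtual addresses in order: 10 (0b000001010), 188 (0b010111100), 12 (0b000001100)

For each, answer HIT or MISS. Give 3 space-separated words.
Answer: MISS MISS HIT

Derivation:
vaddr=10: (0,1) not in TLB -> MISS, insert
vaddr=188: (2,7) not in TLB -> MISS, insert
vaddr=12: (0,1) in TLB -> HIT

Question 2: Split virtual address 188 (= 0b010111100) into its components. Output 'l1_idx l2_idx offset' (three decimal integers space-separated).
vaddr = 188 = 0b010111100
  top 3 bits -> l1_idx = 2
  next 3 bits -> l2_idx = 7
  bottom 3 bits -> offset = 4

Answer: 2 7 4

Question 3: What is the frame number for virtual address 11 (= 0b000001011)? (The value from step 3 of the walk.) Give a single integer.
vaddr = 11: l1_idx=0, l2_idx=1
L1[0] = 1; L2[1][1] = 63

Answer: 63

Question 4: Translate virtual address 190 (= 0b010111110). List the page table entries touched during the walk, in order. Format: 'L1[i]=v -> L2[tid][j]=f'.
Answer: L1[2]=2 -> L2[2][7]=30

Derivation:
vaddr = 190 = 0b010111110
Split: l1_idx=2, l2_idx=7, offset=6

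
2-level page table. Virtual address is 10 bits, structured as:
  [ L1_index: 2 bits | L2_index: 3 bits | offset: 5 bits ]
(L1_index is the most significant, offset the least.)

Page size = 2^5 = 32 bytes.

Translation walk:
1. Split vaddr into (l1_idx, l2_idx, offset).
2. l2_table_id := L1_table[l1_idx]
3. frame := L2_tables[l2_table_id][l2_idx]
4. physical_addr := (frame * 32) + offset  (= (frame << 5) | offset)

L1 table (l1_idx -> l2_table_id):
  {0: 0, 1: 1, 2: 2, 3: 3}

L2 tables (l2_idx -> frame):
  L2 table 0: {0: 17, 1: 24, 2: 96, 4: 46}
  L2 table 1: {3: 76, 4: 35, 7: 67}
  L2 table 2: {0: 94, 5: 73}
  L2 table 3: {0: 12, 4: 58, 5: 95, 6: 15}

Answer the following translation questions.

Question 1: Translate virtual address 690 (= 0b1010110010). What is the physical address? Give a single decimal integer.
Answer: 2354

Derivation:
vaddr = 690 = 0b1010110010
Split: l1_idx=2, l2_idx=5, offset=18
L1[2] = 2
L2[2][5] = 73
paddr = 73 * 32 + 18 = 2354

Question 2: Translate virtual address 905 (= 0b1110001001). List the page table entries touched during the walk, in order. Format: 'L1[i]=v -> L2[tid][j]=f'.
vaddr = 905 = 0b1110001001
Split: l1_idx=3, l2_idx=4, offset=9

Answer: L1[3]=3 -> L2[3][4]=58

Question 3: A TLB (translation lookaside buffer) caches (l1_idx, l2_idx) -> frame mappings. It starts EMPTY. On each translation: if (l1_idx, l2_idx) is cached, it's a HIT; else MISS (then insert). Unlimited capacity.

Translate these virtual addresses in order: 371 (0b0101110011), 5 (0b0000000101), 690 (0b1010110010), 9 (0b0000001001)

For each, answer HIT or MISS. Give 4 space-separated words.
Answer: MISS MISS MISS HIT

Derivation:
vaddr=371: (1,3) not in TLB -> MISS, insert
vaddr=5: (0,0) not in TLB -> MISS, insert
vaddr=690: (2,5) not in TLB -> MISS, insert
vaddr=9: (0,0) in TLB -> HIT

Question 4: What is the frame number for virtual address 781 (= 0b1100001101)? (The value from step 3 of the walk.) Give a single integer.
Answer: 12

Derivation:
vaddr = 781: l1_idx=3, l2_idx=0
L1[3] = 3; L2[3][0] = 12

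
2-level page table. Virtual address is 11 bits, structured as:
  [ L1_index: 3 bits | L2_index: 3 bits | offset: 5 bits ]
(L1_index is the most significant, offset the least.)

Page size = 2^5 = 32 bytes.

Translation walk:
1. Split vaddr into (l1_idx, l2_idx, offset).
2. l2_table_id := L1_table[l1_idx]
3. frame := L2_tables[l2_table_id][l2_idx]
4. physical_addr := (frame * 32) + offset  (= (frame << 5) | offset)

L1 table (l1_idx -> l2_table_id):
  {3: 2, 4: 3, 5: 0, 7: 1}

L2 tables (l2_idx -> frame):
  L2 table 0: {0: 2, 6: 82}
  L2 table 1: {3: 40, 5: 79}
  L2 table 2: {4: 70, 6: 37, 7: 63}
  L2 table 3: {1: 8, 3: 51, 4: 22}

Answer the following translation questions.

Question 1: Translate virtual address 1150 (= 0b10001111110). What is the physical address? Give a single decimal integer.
vaddr = 1150 = 0b10001111110
Split: l1_idx=4, l2_idx=3, offset=30
L1[4] = 3
L2[3][3] = 51
paddr = 51 * 32 + 30 = 1662

Answer: 1662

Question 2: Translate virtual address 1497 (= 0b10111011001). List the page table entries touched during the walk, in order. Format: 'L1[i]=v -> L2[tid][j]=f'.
vaddr = 1497 = 0b10111011001
Split: l1_idx=5, l2_idx=6, offset=25

Answer: L1[5]=0 -> L2[0][6]=82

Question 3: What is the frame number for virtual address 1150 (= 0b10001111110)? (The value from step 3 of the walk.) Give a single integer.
vaddr = 1150: l1_idx=4, l2_idx=3
L1[4] = 3; L2[3][3] = 51

Answer: 51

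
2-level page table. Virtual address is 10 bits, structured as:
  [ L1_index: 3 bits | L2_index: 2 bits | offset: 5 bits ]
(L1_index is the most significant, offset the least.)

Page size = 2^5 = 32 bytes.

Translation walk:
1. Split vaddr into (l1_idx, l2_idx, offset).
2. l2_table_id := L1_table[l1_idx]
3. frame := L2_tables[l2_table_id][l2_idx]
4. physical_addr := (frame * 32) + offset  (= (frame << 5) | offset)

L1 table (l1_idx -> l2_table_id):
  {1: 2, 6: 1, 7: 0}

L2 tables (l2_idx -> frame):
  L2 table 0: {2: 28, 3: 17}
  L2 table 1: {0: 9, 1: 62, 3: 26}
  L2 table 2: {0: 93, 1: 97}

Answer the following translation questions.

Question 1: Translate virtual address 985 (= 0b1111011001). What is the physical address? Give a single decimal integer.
vaddr = 985 = 0b1111011001
Split: l1_idx=7, l2_idx=2, offset=25
L1[7] = 0
L2[0][2] = 28
paddr = 28 * 32 + 25 = 921

Answer: 921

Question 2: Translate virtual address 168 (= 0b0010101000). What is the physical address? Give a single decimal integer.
Answer: 3112

Derivation:
vaddr = 168 = 0b0010101000
Split: l1_idx=1, l2_idx=1, offset=8
L1[1] = 2
L2[2][1] = 97
paddr = 97 * 32 + 8 = 3112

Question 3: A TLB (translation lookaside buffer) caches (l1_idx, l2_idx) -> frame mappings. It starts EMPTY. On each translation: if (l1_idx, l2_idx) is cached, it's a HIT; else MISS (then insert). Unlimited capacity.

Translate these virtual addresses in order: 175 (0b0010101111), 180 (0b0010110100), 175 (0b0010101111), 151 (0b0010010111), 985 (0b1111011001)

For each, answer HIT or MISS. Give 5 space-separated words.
vaddr=175: (1,1) not in TLB -> MISS, insert
vaddr=180: (1,1) in TLB -> HIT
vaddr=175: (1,1) in TLB -> HIT
vaddr=151: (1,0) not in TLB -> MISS, insert
vaddr=985: (7,2) not in TLB -> MISS, insert

Answer: MISS HIT HIT MISS MISS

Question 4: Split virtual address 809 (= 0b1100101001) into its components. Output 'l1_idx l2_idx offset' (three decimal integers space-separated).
vaddr = 809 = 0b1100101001
  top 3 bits -> l1_idx = 6
  next 2 bits -> l2_idx = 1
  bottom 5 bits -> offset = 9

Answer: 6 1 9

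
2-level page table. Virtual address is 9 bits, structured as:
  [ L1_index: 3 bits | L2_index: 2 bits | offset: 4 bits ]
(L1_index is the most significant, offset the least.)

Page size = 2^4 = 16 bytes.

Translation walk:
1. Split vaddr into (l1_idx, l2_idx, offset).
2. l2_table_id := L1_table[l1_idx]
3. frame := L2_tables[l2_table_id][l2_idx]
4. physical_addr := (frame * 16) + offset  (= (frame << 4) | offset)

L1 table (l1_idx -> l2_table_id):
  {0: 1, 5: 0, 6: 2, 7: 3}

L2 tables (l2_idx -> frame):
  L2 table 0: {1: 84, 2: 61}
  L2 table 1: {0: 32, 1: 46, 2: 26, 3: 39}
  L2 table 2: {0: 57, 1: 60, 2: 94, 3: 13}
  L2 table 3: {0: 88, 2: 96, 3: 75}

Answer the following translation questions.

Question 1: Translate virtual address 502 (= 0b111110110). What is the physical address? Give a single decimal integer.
Answer: 1206

Derivation:
vaddr = 502 = 0b111110110
Split: l1_idx=7, l2_idx=3, offset=6
L1[7] = 3
L2[3][3] = 75
paddr = 75 * 16 + 6 = 1206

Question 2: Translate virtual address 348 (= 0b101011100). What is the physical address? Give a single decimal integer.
vaddr = 348 = 0b101011100
Split: l1_idx=5, l2_idx=1, offset=12
L1[5] = 0
L2[0][1] = 84
paddr = 84 * 16 + 12 = 1356

Answer: 1356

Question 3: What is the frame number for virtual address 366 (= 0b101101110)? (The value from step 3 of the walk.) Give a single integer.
vaddr = 366: l1_idx=5, l2_idx=2
L1[5] = 0; L2[0][2] = 61

Answer: 61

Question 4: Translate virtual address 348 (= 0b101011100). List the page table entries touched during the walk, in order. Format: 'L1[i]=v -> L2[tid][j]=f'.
vaddr = 348 = 0b101011100
Split: l1_idx=5, l2_idx=1, offset=12

Answer: L1[5]=0 -> L2[0][1]=84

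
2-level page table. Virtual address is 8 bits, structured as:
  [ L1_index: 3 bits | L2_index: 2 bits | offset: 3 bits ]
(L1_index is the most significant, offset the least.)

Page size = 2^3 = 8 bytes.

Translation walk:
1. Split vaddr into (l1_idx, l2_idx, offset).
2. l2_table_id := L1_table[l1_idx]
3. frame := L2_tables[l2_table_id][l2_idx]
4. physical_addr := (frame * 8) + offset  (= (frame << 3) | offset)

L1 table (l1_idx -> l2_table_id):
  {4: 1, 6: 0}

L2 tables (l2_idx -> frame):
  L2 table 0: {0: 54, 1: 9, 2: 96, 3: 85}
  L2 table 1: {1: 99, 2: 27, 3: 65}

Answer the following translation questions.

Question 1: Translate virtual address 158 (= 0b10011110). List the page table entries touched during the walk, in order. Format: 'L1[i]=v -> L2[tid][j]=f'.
Answer: L1[4]=1 -> L2[1][3]=65

Derivation:
vaddr = 158 = 0b10011110
Split: l1_idx=4, l2_idx=3, offset=6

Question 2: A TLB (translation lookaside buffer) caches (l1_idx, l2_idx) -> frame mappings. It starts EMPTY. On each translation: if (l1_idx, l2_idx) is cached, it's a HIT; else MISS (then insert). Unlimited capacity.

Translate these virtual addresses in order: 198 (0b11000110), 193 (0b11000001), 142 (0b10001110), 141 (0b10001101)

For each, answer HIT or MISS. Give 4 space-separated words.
vaddr=198: (6,0) not in TLB -> MISS, insert
vaddr=193: (6,0) in TLB -> HIT
vaddr=142: (4,1) not in TLB -> MISS, insert
vaddr=141: (4,1) in TLB -> HIT

Answer: MISS HIT MISS HIT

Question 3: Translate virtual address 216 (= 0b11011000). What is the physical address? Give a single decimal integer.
vaddr = 216 = 0b11011000
Split: l1_idx=6, l2_idx=3, offset=0
L1[6] = 0
L2[0][3] = 85
paddr = 85 * 8 + 0 = 680

Answer: 680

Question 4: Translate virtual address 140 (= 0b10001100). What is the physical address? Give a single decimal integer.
vaddr = 140 = 0b10001100
Split: l1_idx=4, l2_idx=1, offset=4
L1[4] = 1
L2[1][1] = 99
paddr = 99 * 8 + 4 = 796

Answer: 796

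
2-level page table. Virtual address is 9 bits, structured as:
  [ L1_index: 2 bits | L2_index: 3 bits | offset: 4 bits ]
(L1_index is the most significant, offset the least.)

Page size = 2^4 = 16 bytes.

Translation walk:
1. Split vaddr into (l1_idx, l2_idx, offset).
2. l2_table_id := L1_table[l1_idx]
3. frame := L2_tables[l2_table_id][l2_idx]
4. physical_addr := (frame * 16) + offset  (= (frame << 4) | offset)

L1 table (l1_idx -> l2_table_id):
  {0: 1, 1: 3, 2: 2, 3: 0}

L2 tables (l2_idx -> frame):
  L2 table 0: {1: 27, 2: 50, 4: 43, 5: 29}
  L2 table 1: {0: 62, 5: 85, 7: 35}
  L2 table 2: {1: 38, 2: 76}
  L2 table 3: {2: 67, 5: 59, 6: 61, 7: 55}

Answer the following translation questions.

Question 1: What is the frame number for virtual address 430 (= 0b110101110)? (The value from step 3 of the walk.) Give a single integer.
vaddr = 430: l1_idx=3, l2_idx=2
L1[3] = 0; L2[0][2] = 50

Answer: 50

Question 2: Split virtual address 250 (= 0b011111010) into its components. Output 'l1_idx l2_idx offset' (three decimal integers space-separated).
vaddr = 250 = 0b011111010
  top 2 bits -> l1_idx = 1
  next 3 bits -> l2_idx = 7
  bottom 4 bits -> offset = 10

Answer: 1 7 10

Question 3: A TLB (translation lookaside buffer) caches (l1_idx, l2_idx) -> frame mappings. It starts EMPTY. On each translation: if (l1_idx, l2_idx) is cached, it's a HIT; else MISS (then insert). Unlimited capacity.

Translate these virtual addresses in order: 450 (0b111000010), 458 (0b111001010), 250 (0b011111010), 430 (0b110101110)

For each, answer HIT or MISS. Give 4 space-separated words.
Answer: MISS HIT MISS MISS

Derivation:
vaddr=450: (3,4) not in TLB -> MISS, insert
vaddr=458: (3,4) in TLB -> HIT
vaddr=250: (1,7) not in TLB -> MISS, insert
vaddr=430: (3,2) not in TLB -> MISS, insert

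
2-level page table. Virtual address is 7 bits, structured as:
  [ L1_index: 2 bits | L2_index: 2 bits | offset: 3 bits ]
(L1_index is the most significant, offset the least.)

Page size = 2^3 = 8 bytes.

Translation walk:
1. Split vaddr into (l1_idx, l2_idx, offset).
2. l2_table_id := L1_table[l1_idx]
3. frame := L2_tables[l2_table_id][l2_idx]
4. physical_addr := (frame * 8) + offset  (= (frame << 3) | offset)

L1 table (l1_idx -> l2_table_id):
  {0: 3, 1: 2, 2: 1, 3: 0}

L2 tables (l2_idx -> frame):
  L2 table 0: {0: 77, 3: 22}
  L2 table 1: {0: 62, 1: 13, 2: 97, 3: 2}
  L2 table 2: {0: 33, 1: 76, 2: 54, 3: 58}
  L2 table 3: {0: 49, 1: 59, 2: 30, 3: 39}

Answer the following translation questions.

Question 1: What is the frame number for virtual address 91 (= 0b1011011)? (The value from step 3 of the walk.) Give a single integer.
Answer: 2

Derivation:
vaddr = 91: l1_idx=2, l2_idx=3
L1[2] = 1; L2[1][3] = 2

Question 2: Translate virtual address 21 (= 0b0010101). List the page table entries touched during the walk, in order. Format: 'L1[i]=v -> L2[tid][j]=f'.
Answer: L1[0]=3 -> L2[3][2]=30

Derivation:
vaddr = 21 = 0b0010101
Split: l1_idx=0, l2_idx=2, offset=5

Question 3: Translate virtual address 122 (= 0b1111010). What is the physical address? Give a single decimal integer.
Answer: 178

Derivation:
vaddr = 122 = 0b1111010
Split: l1_idx=3, l2_idx=3, offset=2
L1[3] = 0
L2[0][3] = 22
paddr = 22 * 8 + 2 = 178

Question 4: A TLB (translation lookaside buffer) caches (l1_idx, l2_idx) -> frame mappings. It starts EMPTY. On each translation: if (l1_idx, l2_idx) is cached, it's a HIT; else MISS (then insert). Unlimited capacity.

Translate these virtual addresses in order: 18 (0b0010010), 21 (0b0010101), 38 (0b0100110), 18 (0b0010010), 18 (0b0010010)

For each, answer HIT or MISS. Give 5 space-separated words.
vaddr=18: (0,2) not in TLB -> MISS, insert
vaddr=21: (0,2) in TLB -> HIT
vaddr=38: (1,0) not in TLB -> MISS, insert
vaddr=18: (0,2) in TLB -> HIT
vaddr=18: (0,2) in TLB -> HIT

Answer: MISS HIT MISS HIT HIT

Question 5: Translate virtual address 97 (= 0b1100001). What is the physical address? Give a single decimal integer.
vaddr = 97 = 0b1100001
Split: l1_idx=3, l2_idx=0, offset=1
L1[3] = 0
L2[0][0] = 77
paddr = 77 * 8 + 1 = 617

Answer: 617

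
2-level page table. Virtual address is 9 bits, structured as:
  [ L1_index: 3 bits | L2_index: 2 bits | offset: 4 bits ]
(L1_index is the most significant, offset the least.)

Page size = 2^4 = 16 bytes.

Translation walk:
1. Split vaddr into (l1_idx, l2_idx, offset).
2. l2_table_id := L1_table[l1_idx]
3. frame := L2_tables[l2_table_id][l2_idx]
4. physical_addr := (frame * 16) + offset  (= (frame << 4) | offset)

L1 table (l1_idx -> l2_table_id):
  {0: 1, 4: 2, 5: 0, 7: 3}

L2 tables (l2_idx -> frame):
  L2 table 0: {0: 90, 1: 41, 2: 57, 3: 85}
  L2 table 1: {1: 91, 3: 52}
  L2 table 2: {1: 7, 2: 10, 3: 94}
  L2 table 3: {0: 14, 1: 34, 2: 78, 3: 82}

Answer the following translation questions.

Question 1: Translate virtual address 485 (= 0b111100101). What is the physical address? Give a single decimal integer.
vaddr = 485 = 0b111100101
Split: l1_idx=7, l2_idx=2, offset=5
L1[7] = 3
L2[3][2] = 78
paddr = 78 * 16 + 5 = 1253

Answer: 1253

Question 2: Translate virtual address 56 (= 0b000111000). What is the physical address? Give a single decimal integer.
vaddr = 56 = 0b000111000
Split: l1_idx=0, l2_idx=3, offset=8
L1[0] = 1
L2[1][3] = 52
paddr = 52 * 16 + 8 = 840

Answer: 840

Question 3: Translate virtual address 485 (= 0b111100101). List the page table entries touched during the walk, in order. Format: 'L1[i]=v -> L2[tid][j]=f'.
vaddr = 485 = 0b111100101
Split: l1_idx=7, l2_idx=2, offset=5

Answer: L1[7]=3 -> L2[3][2]=78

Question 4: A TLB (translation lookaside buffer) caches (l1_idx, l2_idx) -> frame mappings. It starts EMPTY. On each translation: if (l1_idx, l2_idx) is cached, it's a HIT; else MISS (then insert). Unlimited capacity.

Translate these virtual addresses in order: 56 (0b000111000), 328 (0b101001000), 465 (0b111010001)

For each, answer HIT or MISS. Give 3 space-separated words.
Answer: MISS MISS MISS

Derivation:
vaddr=56: (0,3) not in TLB -> MISS, insert
vaddr=328: (5,0) not in TLB -> MISS, insert
vaddr=465: (7,1) not in TLB -> MISS, insert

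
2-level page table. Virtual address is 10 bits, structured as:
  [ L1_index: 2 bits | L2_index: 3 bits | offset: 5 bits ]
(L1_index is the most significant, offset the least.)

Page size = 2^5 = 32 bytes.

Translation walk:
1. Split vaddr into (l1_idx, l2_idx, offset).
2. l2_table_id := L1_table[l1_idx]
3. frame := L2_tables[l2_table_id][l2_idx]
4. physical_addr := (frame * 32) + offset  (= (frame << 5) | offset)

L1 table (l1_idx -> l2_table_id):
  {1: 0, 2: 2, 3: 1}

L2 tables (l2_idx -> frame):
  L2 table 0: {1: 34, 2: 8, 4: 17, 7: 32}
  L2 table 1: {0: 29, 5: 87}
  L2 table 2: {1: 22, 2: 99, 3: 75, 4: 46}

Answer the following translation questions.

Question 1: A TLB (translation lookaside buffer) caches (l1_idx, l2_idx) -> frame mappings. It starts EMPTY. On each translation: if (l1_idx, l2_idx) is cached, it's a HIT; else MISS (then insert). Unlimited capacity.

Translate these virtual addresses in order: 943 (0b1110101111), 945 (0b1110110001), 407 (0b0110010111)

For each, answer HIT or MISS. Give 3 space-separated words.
Answer: MISS HIT MISS

Derivation:
vaddr=943: (3,5) not in TLB -> MISS, insert
vaddr=945: (3,5) in TLB -> HIT
vaddr=407: (1,4) not in TLB -> MISS, insert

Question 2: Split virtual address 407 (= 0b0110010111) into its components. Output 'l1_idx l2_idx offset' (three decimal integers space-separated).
vaddr = 407 = 0b0110010111
  top 2 bits -> l1_idx = 1
  next 3 bits -> l2_idx = 4
  bottom 5 bits -> offset = 23

Answer: 1 4 23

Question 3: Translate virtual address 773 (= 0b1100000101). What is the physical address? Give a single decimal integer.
Answer: 933

Derivation:
vaddr = 773 = 0b1100000101
Split: l1_idx=3, l2_idx=0, offset=5
L1[3] = 1
L2[1][0] = 29
paddr = 29 * 32 + 5 = 933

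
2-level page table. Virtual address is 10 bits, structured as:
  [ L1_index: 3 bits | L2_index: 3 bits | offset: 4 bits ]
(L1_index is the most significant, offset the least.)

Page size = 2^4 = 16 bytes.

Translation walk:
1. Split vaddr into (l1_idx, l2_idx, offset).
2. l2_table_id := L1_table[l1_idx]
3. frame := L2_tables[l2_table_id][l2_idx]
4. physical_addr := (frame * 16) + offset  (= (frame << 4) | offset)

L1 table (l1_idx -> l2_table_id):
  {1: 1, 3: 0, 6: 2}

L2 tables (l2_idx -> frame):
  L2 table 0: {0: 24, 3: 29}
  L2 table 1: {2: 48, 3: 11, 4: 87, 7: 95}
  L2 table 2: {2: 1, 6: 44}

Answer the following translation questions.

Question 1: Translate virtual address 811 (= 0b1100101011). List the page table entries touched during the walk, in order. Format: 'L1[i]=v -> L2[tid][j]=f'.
vaddr = 811 = 0b1100101011
Split: l1_idx=6, l2_idx=2, offset=11

Answer: L1[6]=2 -> L2[2][2]=1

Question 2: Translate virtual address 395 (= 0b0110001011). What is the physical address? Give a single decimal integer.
Answer: 395

Derivation:
vaddr = 395 = 0b0110001011
Split: l1_idx=3, l2_idx=0, offset=11
L1[3] = 0
L2[0][0] = 24
paddr = 24 * 16 + 11 = 395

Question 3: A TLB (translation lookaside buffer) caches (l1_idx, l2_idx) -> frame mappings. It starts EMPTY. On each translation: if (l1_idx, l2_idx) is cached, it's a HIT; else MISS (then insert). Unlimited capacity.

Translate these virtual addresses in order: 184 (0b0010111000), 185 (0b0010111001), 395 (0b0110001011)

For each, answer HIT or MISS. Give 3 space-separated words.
Answer: MISS HIT MISS

Derivation:
vaddr=184: (1,3) not in TLB -> MISS, insert
vaddr=185: (1,3) in TLB -> HIT
vaddr=395: (3,0) not in TLB -> MISS, insert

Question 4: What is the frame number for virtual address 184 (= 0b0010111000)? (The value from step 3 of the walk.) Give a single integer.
Answer: 11

Derivation:
vaddr = 184: l1_idx=1, l2_idx=3
L1[1] = 1; L2[1][3] = 11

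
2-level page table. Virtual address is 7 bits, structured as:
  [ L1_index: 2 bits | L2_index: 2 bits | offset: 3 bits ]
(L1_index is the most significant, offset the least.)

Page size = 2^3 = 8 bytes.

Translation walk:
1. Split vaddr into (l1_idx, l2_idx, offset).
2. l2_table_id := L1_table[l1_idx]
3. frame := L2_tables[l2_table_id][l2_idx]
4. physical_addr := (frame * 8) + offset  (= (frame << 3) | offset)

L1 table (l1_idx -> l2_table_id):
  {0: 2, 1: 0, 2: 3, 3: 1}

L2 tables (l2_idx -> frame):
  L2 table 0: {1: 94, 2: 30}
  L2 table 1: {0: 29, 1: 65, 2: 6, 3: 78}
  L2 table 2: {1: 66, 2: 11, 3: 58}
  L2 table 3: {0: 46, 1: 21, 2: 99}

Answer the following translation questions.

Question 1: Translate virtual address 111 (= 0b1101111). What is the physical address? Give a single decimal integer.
Answer: 527

Derivation:
vaddr = 111 = 0b1101111
Split: l1_idx=3, l2_idx=1, offset=7
L1[3] = 1
L2[1][1] = 65
paddr = 65 * 8 + 7 = 527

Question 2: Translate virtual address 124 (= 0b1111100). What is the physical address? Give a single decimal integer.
Answer: 628

Derivation:
vaddr = 124 = 0b1111100
Split: l1_idx=3, l2_idx=3, offset=4
L1[3] = 1
L2[1][3] = 78
paddr = 78 * 8 + 4 = 628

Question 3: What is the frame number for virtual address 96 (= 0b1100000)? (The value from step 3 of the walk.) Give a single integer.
vaddr = 96: l1_idx=3, l2_idx=0
L1[3] = 1; L2[1][0] = 29

Answer: 29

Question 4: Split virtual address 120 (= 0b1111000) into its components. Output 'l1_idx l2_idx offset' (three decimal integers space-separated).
vaddr = 120 = 0b1111000
  top 2 bits -> l1_idx = 3
  next 2 bits -> l2_idx = 3
  bottom 3 bits -> offset = 0

Answer: 3 3 0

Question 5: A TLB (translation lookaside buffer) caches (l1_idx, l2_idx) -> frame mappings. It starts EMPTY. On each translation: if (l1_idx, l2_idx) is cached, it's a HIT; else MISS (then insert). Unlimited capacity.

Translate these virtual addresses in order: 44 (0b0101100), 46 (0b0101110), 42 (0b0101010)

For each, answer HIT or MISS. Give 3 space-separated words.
Answer: MISS HIT HIT

Derivation:
vaddr=44: (1,1) not in TLB -> MISS, insert
vaddr=46: (1,1) in TLB -> HIT
vaddr=42: (1,1) in TLB -> HIT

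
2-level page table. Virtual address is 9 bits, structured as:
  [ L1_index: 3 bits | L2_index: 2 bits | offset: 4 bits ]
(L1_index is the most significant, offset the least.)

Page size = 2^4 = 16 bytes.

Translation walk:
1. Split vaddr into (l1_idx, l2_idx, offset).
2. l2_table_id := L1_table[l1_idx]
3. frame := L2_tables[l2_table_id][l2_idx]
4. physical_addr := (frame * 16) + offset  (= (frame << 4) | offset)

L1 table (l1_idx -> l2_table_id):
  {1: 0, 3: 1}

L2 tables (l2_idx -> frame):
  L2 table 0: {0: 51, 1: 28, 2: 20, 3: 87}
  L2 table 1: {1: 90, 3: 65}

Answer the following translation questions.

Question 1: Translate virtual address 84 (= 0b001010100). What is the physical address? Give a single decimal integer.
vaddr = 84 = 0b001010100
Split: l1_idx=1, l2_idx=1, offset=4
L1[1] = 0
L2[0][1] = 28
paddr = 28 * 16 + 4 = 452

Answer: 452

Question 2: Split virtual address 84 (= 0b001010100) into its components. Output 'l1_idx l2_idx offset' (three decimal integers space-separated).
Answer: 1 1 4

Derivation:
vaddr = 84 = 0b001010100
  top 3 bits -> l1_idx = 1
  next 2 bits -> l2_idx = 1
  bottom 4 bits -> offset = 4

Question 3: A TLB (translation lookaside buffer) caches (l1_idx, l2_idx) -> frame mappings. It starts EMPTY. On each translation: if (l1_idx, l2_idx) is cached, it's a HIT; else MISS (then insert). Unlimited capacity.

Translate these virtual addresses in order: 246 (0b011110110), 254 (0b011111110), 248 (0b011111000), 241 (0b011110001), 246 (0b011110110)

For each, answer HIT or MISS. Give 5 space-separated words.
vaddr=246: (3,3) not in TLB -> MISS, insert
vaddr=254: (3,3) in TLB -> HIT
vaddr=248: (3,3) in TLB -> HIT
vaddr=241: (3,3) in TLB -> HIT
vaddr=246: (3,3) in TLB -> HIT

Answer: MISS HIT HIT HIT HIT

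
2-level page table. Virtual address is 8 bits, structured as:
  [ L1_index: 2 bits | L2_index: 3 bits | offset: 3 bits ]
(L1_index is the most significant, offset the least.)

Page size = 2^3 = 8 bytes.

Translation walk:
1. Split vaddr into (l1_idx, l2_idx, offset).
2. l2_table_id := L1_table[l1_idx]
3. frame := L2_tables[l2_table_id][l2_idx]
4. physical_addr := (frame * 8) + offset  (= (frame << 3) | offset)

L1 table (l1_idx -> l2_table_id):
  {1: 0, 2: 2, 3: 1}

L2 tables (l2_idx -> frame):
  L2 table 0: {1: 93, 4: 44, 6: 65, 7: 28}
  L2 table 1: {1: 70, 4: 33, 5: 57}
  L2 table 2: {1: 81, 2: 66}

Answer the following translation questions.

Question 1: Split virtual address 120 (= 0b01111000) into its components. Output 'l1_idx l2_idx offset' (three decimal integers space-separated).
vaddr = 120 = 0b01111000
  top 2 bits -> l1_idx = 1
  next 3 bits -> l2_idx = 7
  bottom 3 bits -> offset = 0

Answer: 1 7 0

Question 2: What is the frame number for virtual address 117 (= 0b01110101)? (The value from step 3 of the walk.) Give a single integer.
vaddr = 117: l1_idx=1, l2_idx=6
L1[1] = 0; L2[0][6] = 65

Answer: 65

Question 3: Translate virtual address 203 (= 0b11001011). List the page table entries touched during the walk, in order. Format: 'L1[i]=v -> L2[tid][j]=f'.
Answer: L1[3]=1 -> L2[1][1]=70

Derivation:
vaddr = 203 = 0b11001011
Split: l1_idx=3, l2_idx=1, offset=3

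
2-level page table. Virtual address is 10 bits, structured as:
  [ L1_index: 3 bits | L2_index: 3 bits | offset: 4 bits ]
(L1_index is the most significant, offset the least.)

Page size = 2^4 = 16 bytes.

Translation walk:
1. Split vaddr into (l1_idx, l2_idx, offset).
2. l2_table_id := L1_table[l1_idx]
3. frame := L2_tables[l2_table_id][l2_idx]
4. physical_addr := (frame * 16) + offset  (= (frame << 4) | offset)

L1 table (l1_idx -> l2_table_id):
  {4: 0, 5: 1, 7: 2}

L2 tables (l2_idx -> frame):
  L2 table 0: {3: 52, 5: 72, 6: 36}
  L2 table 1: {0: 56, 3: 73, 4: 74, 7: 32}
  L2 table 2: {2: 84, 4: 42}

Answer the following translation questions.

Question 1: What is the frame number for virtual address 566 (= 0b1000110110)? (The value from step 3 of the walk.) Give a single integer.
vaddr = 566: l1_idx=4, l2_idx=3
L1[4] = 0; L2[0][3] = 52

Answer: 52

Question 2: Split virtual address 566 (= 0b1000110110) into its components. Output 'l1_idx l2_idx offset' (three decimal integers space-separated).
Answer: 4 3 6

Derivation:
vaddr = 566 = 0b1000110110
  top 3 bits -> l1_idx = 4
  next 3 bits -> l2_idx = 3
  bottom 4 bits -> offset = 6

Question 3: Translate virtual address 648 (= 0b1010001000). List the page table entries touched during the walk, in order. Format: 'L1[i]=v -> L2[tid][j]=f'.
Answer: L1[5]=1 -> L2[1][0]=56

Derivation:
vaddr = 648 = 0b1010001000
Split: l1_idx=5, l2_idx=0, offset=8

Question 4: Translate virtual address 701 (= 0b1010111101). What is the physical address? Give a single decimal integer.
Answer: 1181

Derivation:
vaddr = 701 = 0b1010111101
Split: l1_idx=5, l2_idx=3, offset=13
L1[5] = 1
L2[1][3] = 73
paddr = 73 * 16 + 13 = 1181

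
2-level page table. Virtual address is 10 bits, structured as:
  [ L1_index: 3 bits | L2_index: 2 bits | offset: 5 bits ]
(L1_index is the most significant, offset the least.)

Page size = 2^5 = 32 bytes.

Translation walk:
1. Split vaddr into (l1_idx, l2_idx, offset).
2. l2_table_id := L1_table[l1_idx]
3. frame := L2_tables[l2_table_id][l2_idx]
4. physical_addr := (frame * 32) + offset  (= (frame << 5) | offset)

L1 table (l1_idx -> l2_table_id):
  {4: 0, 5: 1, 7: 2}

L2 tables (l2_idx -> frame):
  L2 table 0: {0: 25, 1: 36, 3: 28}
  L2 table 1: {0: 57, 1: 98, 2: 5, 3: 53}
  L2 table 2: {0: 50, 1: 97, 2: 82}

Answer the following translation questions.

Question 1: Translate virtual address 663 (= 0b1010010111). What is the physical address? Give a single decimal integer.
vaddr = 663 = 0b1010010111
Split: l1_idx=5, l2_idx=0, offset=23
L1[5] = 1
L2[1][0] = 57
paddr = 57 * 32 + 23 = 1847

Answer: 1847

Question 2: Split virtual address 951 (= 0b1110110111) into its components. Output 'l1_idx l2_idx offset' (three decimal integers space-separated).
vaddr = 951 = 0b1110110111
  top 3 bits -> l1_idx = 7
  next 2 bits -> l2_idx = 1
  bottom 5 bits -> offset = 23

Answer: 7 1 23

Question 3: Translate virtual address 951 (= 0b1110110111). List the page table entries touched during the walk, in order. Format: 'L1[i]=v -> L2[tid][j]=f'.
Answer: L1[7]=2 -> L2[2][1]=97

Derivation:
vaddr = 951 = 0b1110110111
Split: l1_idx=7, l2_idx=1, offset=23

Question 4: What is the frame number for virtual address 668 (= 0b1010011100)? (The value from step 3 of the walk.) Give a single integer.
vaddr = 668: l1_idx=5, l2_idx=0
L1[5] = 1; L2[1][0] = 57

Answer: 57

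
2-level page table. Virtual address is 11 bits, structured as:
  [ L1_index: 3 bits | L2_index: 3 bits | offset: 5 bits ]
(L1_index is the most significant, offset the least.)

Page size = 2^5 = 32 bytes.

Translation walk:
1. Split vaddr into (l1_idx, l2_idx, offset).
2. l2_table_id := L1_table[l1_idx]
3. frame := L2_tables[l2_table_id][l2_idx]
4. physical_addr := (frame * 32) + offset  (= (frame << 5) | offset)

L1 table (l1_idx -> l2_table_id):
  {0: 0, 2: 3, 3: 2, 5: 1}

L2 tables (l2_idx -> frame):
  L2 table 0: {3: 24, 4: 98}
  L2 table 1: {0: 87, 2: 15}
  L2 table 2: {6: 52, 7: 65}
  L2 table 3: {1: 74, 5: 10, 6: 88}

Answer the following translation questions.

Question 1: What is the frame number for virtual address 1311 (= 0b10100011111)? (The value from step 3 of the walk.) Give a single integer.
Answer: 87

Derivation:
vaddr = 1311: l1_idx=5, l2_idx=0
L1[5] = 1; L2[1][0] = 87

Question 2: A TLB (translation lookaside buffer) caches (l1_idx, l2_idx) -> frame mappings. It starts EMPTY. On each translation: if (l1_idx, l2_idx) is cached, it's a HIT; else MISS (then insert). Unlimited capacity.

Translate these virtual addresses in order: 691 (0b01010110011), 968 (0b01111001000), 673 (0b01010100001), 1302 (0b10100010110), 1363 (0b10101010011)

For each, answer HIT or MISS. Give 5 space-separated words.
Answer: MISS MISS HIT MISS MISS

Derivation:
vaddr=691: (2,5) not in TLB -> MISS, insert
vaddr=968: (3,6) not in TLB -> MISS, insert
vaddr=673: (2,5) in TLB -> HIT
vaddr=1302: (5,0) not in TLB -> MISS, insert
vaddr=1363: (5,2) not in TLB -> MISS, insert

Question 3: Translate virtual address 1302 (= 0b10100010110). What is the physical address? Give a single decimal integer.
vaddr = 1302 = 0b10100010110
Split: l1_idx=5, l2_idx=0, offset=22
L1[5] = 1
L2[1][0] = 87
paddr = 87 * 32 + 22 = 2806

Answer: 2806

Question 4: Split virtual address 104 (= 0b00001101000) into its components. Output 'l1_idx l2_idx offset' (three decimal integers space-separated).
vaddr = 104 = 0b00001101000
  top 3 bits -> l1_idx = 0
  next 3 bits -> l2_idx = 3
  bottom 5 bits -> offset = 8

Answer: 0 3 8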